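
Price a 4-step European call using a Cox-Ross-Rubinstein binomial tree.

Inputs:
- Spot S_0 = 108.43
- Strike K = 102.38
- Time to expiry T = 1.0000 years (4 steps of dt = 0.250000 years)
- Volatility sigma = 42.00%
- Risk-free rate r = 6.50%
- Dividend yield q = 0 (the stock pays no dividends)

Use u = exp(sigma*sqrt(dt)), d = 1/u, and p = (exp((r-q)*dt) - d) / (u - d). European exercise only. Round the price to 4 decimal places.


dt = T/N = 0.250000
u = exp(sigma*sqrt(dt)) = 1.233678; d = 1/u = 0.810584
p = (exp((r-q)*dt) - d) / (u - d) = 0.486413
Discount per step: exp(-r*dt) = 0.983881
Stock lattice S(k, i) with i counting down-moves:
  k=0: S(0,0) = 108.4300
  k=1: S(1,0) = 133.7677; S(1,1) = 87.8916
  k=2: S(2,0) = 165.0263; S(2,1) = 108.4300; S(2,2) = 71.2436
  k=3: S(3,0) = 203.5893; S(3,1) = 133.7677; S(3,2) = 87.8916; S(3,3) = 57.7489
  k=4: S(4,0) = 251.1637; S(4,1) = 165.0263; S(4,2) = 108.4300; S(4,3) = 71.2436; S(4,4) = 46.8104
Terminal payoffs V(N, i) = max(S_T - K, 0):
  V(4,0) = 148.783671; V(4,1) = 62.646291; V(4,2) = 6.050000; V(4,3) = 0.000000; V(4,4) = 0.000000
Backward induction: V(k, i) = exp(-r*dt) * [p * V(k+1, i) + (1-p) * V(k+1, i+1)].
  V(3,0) = exp(-r*dt) * [p*148.783671 + (1-p)*62.646291] = 102.859546
  V(3,1) = exp(-r*dt) * [p*62.646291 + (1-p)*6.050000] = 33.037943
  V(3,2) = exp(-r*dt) * [p*6.050000 + (1-p)*0.000000] = 2.895367
  V(3,3) = exp(-r*dt) * [p*0.000000 + (1-p)*0.000000] = 0.000000
  V(2,0) = exp(-r*dt) * [p*102.859546 + (1-p)*33.037943] = 65.920153
  V(2,1) = exp(-r*dt) * [p*33.037943 + (1-p)*2.895367] = 17.274122
  V(2,2) = exp(-r*dt) * [p*2.895367 + (1-p)*0.000000] = 1.385645
  V(1,0) = exp(-r*dt) * [p*65.920153 + (1-p)*17.274122] = 40.276366
  V(1,1) = exp(-r*dt) * [p*17.274122 + (1-p)*1.385645] = 8.967107
  V(0,0) = exp(-r*dt) * [p*40.276366 + (1-p)*8.967107] = 23.806337

Answer: Price = V(0,0) = 23.8063


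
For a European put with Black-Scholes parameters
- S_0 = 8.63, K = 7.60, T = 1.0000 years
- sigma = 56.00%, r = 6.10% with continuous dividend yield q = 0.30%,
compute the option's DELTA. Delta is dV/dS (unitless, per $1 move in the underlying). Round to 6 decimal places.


Answer: Delta = -0.269945

Derivation:
d1 = 0.6105290318; d2 = 0.0505290318
phi(d1) = 0.3311077650; exp(-qT) = 0.9970044955; exp(-rT) = 0.9408232398
N(-d1) = 0.2707557090
Delta = -exp(-qT) * N(-d1) = -0.9970044955 * 0.2707557090 = -0.269945


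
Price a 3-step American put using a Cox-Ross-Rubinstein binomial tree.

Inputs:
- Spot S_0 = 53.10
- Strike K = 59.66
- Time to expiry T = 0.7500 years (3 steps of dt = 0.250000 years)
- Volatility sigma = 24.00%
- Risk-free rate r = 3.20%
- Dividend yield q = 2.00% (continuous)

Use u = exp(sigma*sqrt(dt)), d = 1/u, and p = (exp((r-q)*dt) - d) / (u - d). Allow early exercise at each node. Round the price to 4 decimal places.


dt = T/N = 0.250000
u = exp(sigma*sqrt(dt)) = 1.127497; d = 1/u = 0.886920
p = (exp((r-q)*dt) - d) / (u - d) = 0.482525
Discount per step: exp(-r*dt) = 0.992032
Stock lattice S(k, i) with i counting down-moves:
  k=0: S(0,0) = 53.1000
  k=1: S(1,0) = 59.8701; S(1,1) = 47.0955
  k=2: S(2,0) = 67.5033; S(2,1) = 53.1000; S(2,2) = 41.7699
  k=3: S(3,0) = 76.1098; S(3,1) = 59.8701; S(3,2) = 47.0955; S(3,3) = 37.0466
Terminal payoffs V(N, i) = max(K - S_T, 0):
  V(3,0) = 0.000000; V(3,1) = 0.000000; V(3,2) = 12.564525; V(3,3) = 22.613387
Backward induction: V(k, i) = exp(-r*dt) * [p * V(k+1, i) + (1-p) * V(k+1, i+1)]; then take max(V_cont, immediate exercise) for American.
  V(2,0) = exp(-r*dt) * [p*0.000000 + (1-p)*0.000000] = 0.000000; exercise = 0.000000; V(2,0) = max -> 0.000000
  V(2,1) = exp(-r*dt) * [p*0.000000 + (1-p)*12.564525] = 6.450024; exercise = 6.560000; V(2,1) = max -> 6.560000
  V(2,2) = exp(-r*dt) * [p*12.564525 + (1-p)*22.613387] = 17.623013; exercise = 17.890061; V(2,2) = max -> 17.890061
  V(1,0) = exp(-r*dt) * [p*0.000000 + (1-p)*6.560000] = 3.367589; exercise = 0.000000; V(1,0) = max -> 3.367589
  V(1,1) = exp(-r*dt) * [p*6.560000 + (1-p)*17.890061] = 12.324039; exercise = 12.564525; V(1,1) = max -> 12.564525
  V(0,0) = exp(-r*dt) * [p*3.367589 + (1-p)*12.564525] = 8.062021; exercise = 6.560000; V(0,0) = max -> 8.062021

Answer: Price = V(0,0) = 8.0620


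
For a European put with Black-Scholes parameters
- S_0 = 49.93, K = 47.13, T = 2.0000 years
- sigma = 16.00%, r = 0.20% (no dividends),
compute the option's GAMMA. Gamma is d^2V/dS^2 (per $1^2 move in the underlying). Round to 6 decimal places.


d1 = 0.3858694237; d2 = 0.1595952538
phi(d1) = 0.3703206084; exp(-qT) = 1.0000000000; exp(-rT) = 0.9960079893
Gamma = exp(-qT) * phi(d1) / (S * sigma * sqrt(T)) = 1.0000000000 * 0.3703206084 / (49.9300 * 0.1600 * 1.4142135624) = 0.032778

Answer: Gamma = 0.032778


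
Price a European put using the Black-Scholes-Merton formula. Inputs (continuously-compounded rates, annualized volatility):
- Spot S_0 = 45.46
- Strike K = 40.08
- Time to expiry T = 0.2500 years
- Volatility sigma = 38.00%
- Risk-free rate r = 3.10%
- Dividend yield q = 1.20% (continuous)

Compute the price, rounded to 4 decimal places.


d1 = (ln(S/K) + (r - q + 0.5*sigma^2) * T) / (sigma * sqrt(T)) = 0.78292296
d2 = d1 - sigma * sqrt(T) = 0.59292296
exp(-rT) = 0.99227995; exp(-qT) = 0.99700450
P = K * exp(-rT) * N(-d2) - S_0 * exp(-qT) * N(-d1)
N(-d1) = 0.21683618; N(-d2) = 0.27661636
P = 40.0800 * 0.99227995 * 0.27661636 - 45.4600 * 0.99700450 * 0.21683618 = 1.1733

Answer: Price = 1.1733


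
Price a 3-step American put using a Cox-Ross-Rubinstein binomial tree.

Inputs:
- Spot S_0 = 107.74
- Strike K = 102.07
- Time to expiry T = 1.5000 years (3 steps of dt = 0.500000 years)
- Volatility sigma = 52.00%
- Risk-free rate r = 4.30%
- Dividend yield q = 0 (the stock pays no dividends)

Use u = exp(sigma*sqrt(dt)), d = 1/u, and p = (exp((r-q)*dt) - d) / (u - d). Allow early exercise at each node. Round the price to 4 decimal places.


Answer: Price = V(0,0) = 22.3853

Derivation:
dt = T/N = 0.500000
u = exp(sigma*sqrt(dt)) = 1.444402; d = 1/u = 0.692328
p = (exp((r-q)*dt) - d) / (u - d) = 0.437995
Discount per step: exp(-r*dt) = 0.978729
Stock lattice S(k, i) with i counting down-moves:
  k=0: S(0,0) = 107.7400
  k=1: S(1,0) = 155.6199; S(1,1) = 74.5914
  k=2: S(2,0) = 224.7777; S(2,1) = 107.7400; S(2,2) = 51.6417
  k=3: S(3,0) = 324.6694; S(3,1) = 155.6199; S(3,2) = 74.5914; S(3,3) = 35.7530
Terminal payoffs V(N, i) = max(K - S_T, 0):
  V(3,0) = 0.000000; V(3,1) = 0.000000; V(3,2) = 27.478587; V(3,3) = 66.316994
Backward induction: V(k, i) = exp(-r*dt) * [p * V(k+1, i) + (1-p) * V(k+1, i+1)]; then take max(V_cont, immediate exercise) for American.
  V(2,0) = exp(-r*dt) * [p*0.000000 + (1-p)*0.000000] = 0.000000; exercise = 0.000000; V(2,0) = max -> 0.000000
  V(2,1) = exp(-r*dt) * [p*0.000000 + (1-p)*27.478587] = 15.114617; exercise = 0.000000; V(2,1) = max -> 15.114617
  V(2,2) = exp(-r*dt) * [p*27.478587 + (1-p)*66.316994] = 48.257198; exercise = 50.428280; V(2,2) = max -> 50.428280
  V(1,0) = exp(-r*dt) * [p*0.000000 + (1-p)*15.114617] = 8.313807; exercise = 0.000000; V(1,0) = max -> 8.313807
  V(1,1) = exp(-r*dt) * [p*15.114617 + (1-p)*50.428280] = 34.217428; exercise = 27.478587; V(1,1) = max -> 34.217428
  V(0,0) = exp(-r*dt) * [p*8.313807 + (1-p)*34.217428] = 22.385274; exercise = 0.000000; V(0,0) = max -> 22.385274


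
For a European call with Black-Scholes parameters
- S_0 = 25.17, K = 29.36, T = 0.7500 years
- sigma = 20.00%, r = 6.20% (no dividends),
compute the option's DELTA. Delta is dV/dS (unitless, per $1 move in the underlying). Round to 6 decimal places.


d1 = -0.5339358072; d2 = -0.7071408879
phi(d1) = 0.3459426544; exp(-qT) = 1.0000000000; exp(-rT) = 0.9545645606
N(d1) = 0.2966929737
Delta = exp(-qT) * N(d1) = 1.0000000000 * 0.2966929737 = 0.296693

Answer: Delta = 0.296693


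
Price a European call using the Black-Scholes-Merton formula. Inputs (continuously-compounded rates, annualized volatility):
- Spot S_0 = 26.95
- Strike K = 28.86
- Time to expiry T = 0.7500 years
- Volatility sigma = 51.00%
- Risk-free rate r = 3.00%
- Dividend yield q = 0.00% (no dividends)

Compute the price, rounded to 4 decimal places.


Answer: Price = 4.2128

Derivation:
d1 = (ln(S/K) + (r - q + 0.5*sigma^2) * T) / (sigma * sqrt(T)) = 0.11674757
d2 = d1 - sigma * sqrt(T) = -0.32492539
exp(-rT) = 0.97775124; exp(-qT) = 1.00000000
C = S_0 * exp(-qT) * N(d1) - K * exp(-rT) * N(d2)
N(d1) = 0.54646995; N(d2) = 0.37261877
C = 26.9500 * 1.00000000 * 0.54646995 - 28.8600 * 0.97775124 * 0.37261877 = 4.2128


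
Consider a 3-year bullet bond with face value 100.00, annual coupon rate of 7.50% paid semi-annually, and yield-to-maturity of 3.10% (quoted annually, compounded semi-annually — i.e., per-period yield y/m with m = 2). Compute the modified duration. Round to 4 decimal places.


Coupon per period c = face * coupon_rate / m = 3.750000
Periods per year m = 2; per-period yield y/m = 0.015500
Number of cashflows N = 6
Cashflows (t years, CF_t, discount factor 1/(1+y/m)^(m*t), PV):
  t = 0.5000: CF_t = 3.750000, DF = 0.984737, PV = 3.692762
  t = 1.0000: CF_t = 3.750000, DF = 0.969706, PV = 3.636398
  t = 1.5000: CF_t = 3.750000, DF = 0.954905, PV = 3.580894
  t = 2.0000: CF_t = 3.750000, DF = 0.940330, PV = 3.526237
  t = 2.5000: CF_t = 3.750000, DF = 0.925977, PV = 3.472415
  t = 3.0000: CF_t = 103.750000, DF = 0.911844, PV = 94.603791
Price P = sum_t PV_t = 112.512498
First compute Macaulay numerator sum_t t * PV_t:
  t * PV_t at t = 0.5000: 1.846381
  t * PV_t at t = 1.0000: 3.636398
  t * PV_t at t = 1.5000: 5.371341
  t * PV_t at t = 2.0000: 7.052475
  t * PV_t at t = 2.5000: 8.681038
  t * PV_t at t = 3.0000: 283.811372
Macaulay duration D = 310.399005 / 112.512498 = 2.758796
Modified duration = D / (1 + y/m) = 2.758796 / (1 + 0.015500) = 2.716687

Answer: Modified duration = 2.7167


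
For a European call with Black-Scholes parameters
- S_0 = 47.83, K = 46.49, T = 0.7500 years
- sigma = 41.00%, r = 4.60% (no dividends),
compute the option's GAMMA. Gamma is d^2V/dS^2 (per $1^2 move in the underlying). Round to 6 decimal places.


d1 = 0.3547277286; d2 = -0.0003426870
phi(d1) = 0.3746157616; exp(-qT) = 1.0000000000; exp(-rT) = 0.9660883397
Gamma = exp(-qT) * phi(d1) / (S * sigma * sqrt(T)) = 1.0000000000 * 0.3746157616 / (47.8300 * 0.4100 * 0.8660254038) = 0.022058

Answer: Gamma = 0.022058


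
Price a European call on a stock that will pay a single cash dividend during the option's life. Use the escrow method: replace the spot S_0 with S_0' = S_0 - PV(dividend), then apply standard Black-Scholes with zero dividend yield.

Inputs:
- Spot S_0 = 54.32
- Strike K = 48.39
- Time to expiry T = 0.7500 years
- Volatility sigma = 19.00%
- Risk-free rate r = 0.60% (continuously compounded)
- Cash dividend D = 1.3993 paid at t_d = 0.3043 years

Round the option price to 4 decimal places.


Answer: Price = 6.2152

Derivation:
PV(D) = D * exp(-r * t_d) = 1.3993 * 0.99817587 = 1.39674749
S_0' = S_0 - PV(D) = 54.3200 - 1.39674749 = 52.92325251
d1 = (ln(S_0'/K) + (r + sigma^2/2)*T) / (sigma*sqrt(T)) = 0.65384686
d2 = d1 - sigma*sqrt(T) = 0.48930203
exp(-rT) = 0.99551011
N(d1) = 0.74339476; N(d2) = 0.68768606
C = S_0' * N(d1) - K * exp(-rT) * N(d2) = 52.92325251 * 0.74339476 - 48.3900 * 0.99551011 * 0.68768606 = 6.2152


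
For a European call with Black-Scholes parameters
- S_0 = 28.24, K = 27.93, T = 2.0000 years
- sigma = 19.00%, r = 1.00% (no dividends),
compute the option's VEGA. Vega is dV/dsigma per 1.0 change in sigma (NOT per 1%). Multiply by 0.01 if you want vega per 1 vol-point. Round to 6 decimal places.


Answer: Vega = 15.443049

Derivation:
d1 = 0.2498618851; d2 = -0.0188386917
phi(d1) = 0.3866814645; exp(-qT) = 1.0000000000; exp(-rT) = 0.9801986733
Vega = S * exp(-qT) * phi(d1) * sqrt(T) = 28.2400 * 1.0000000000 * 0.3866814645 * 1.4142135624 = 15.443049


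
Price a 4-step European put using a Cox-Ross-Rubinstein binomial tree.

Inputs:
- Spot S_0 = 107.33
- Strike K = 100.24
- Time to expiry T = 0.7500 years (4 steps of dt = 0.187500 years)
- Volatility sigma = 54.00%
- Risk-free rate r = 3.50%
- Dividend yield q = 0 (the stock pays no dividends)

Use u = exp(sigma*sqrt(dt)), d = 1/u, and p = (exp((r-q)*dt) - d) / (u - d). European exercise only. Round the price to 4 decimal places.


Answer: Price = V(0,0) = 14.4137

Derivation:
dt = T/N = 0.187500
u = exp(sigma*sqrt(dt)) = 1.263426; d = 1/u = 0.791499
p = (exp((r-q)*dt) - d) / (u - d) = 0.455760
Discount per step: exp(-r*dt) = 0.993459
Stock lattice S(k, i) with i counting down-moves:
  k=0: S(0,0) = 107.3300
  k=1: S(1,0) = 135.6035; S(1,1) = 84.9516
  k=2: S(2,0) = 171.3249; S(2,1) = 107.3300; S(2,2) = 67.2391
  k=3: S(3,0) = 216.4563; S(3,1) = 135.6035; S(3,2) = 84.9516; S(3,3) = 53.2196
  k=4: S(4,0) = 273.4765; S(4,1) = 171.3249; S(4,2) = 107.3300; S(4,3) = 67.2391; S(4,4) = 42.1233
Terminal payoffs V(N, i) = max(K - S_T, 0):
  V(4,0) = 0.000000; V(4,1) = 0.000000; V(4,2) = 0.000000; V(4,3) = 33.000930; V(4,4) = 58.116711
Backward induction: V(k, i) = exp(-r*dt) * [p * V(k+1, i) + (1-p) * V(k+1, i+1)].
  V(3,0) = exp(-r*dt) * [p*0.000000 + (1-p)*0.000000] = 0.000000
  V(3,1) = exp(-r*dt) * [p*0.000000 + (1-p)*0.000000] = 0.000000
  V(3,2) = exp(-r*dt) * [p*0.000000 + (1-p)*33.000930] = 17.842958
  V(3,3) = exp(-r*dt) * [p*33.000930 + (1-p)*58.116711] = 46.364682
  V(2,0) = exp(-r*dt) * [p*0.000000 + (1-p)*0.000000] = 0.000000
  V(2,1) = exp(-r*dt) * [p*0.000000 + (1-p)*17.842958] = 9.647338
  V(2,2) = exp(-r*dt) * [p*17.842958 + (1-p)*46.364682] = 33.147386
  V(1,0) = exp(-r*dt) * [p*0.000000 + (1-p)*9.647338] = 5.216127
  V(1,1) = exp(-r*dt) * [p*9.647338 + (1-p)*33.147386] = 22.290251
  V(0,0) = exp(-r*dt) * [p*5.216127 + (1-p)*22.290251] = 14.413653


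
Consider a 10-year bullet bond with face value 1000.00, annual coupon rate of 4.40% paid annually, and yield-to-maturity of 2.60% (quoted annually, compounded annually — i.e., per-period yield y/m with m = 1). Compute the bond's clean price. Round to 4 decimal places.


Coupon per period c = face * coupon_rate / m = 44.000000
Periods per year m = 1; per-period yield y/m = 0.026000
Number of cashflows N = 10
Cashflows (t years, CF_t, discount factor 1/(1+y/m)^(m*t), PV):
  t = 1.0000: CF_t = 44.000000, DF = 0.974659, PV = 42.884990
  t = 2.0000: CF_t = 44.000000, DF = 0.949960, PV = 41.798236
  t = 3.0000: CF_t = 44.000000, DF = 0.925887, PV = 40.739022
  t = 4.0000: CF_t = 44.000000, DF = 0.902424, PV = 39.706649
  t = 5.0000: CF_t = 44.000000, DF = 0.879555, PV = 38.700437
  t = 6.0000: CF_t = 44.000000, DF = 0.857266, PV = 37.719724
  t = 7.0000: CF_t = 44.000000, DF = 0.835542, PV = 36.763864
  t = 8.0000: CF_t = 44.000000, DF = 0.814369, PV = 35.832226
  t = 9.0000: CF_t = 44.000000, DF = 0.793732, PV = 34.924197
  t = 10.0000: CF_t = 1044.000000, DF = 0.773618, PV = 807.656869
Price P = sum_t PV_t = 1156.726214

Answer: Price = 1156.7262


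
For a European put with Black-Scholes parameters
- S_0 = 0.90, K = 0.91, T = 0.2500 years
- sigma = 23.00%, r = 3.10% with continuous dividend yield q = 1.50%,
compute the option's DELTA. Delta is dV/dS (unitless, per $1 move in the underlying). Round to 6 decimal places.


Answer: Delta = -0.499640

Derivation:
d1 = -0.0038029234; d2 = -0.1188029234
phi(d1) = 0.3989393956; exp(-qT) = 0.9962570225; exp(-rT) = 0.9922799538
N(-d1) = 0.5015171433
Delta = -exp(-qT) * N(-d1) = -0.9962570225 * 0.5015171433 = -0.499640


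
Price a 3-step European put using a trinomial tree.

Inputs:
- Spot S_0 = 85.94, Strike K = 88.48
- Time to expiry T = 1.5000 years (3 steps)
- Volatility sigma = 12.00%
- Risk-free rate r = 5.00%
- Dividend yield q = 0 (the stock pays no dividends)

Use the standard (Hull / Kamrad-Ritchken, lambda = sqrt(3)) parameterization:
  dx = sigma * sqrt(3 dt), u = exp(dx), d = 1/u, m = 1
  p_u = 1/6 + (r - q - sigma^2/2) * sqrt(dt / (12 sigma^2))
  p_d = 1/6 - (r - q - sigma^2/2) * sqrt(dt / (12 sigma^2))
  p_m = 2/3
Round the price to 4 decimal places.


Answer: Price = V(0,0) = 3.0775

Derivation:
dt = T/N = 0.500000; dx = sigma*sqrt(3*dt) = 0.146969
u = exp(dx) = 1.158319; d = 1/u = 0.863320
p_u = 0.239471, p_m = 0.666667, p_d = 0.093862
Discount per step: exp(-r*dt) = 0.975310
Stock lattice S(k, j) with j the centered position index:
  k=0: S(0,+0) = 85.9400
  k=1: S(1,-1) = 74.1938; S(1,+0) = 85.9400; S(1,+1) = 99.5459
  k=2: S(2,-2) = 64.0530; S(2,-1) = 74.1938; S(2,+0) = 85.9400; S(2,+1) = 99.5459; S(2,+2) = 115.3058
  k=3: S(3,-3) = 55.2982; S(3,-2) = 64.0530; S(3,-1) = 74.1938; S(3,+0) = 85.9400; S(3,+1) = 99.5459; S(3,+2) = 115.3058; S(3,+3) = 133.5609
Terminal payoffs V(N, j) = max(K - S_T, 0):
  V(3,-3) = 33.181752; V(3,-2) = 24.427016; V(3,-1) = 14.286244; V(3,+0) = 2.540000; V(3,+1) = 0.000000; V(3,+2) = 0.000000; V(3,+3) = 0.000000
Backward induction: V(k, j) = exp(-r*dt) * [p_u * V(k+1, j+1) + p_m * V(k+1, j) + p_d * V(k+1, j-1)]
  V(2,-2) = exp(-r*dt) * [p_u*14.286244 + p_m*24.427016 + p_d*33.181752] = 22.256900
  V(2,-1) = exp(-r*dt) * [p_u*2.540000 + p_m*14.286244 + p_d*24.427016] = 12.118418
  V(2,+0) = exp(-r*dt) * [p_u*0.000000 + p_m*2.540000 + p_d*14.286244] = 2.959358
  V(2,+1) = exp(-r*dt) * [p_u*0.000000 + p_m*0.000000 + p_d*2.540000] = 0.232524
  V(2,+2) = exp(-r*dt) * [p_u*0.000000 + p_m*0.000000 + p_d*0.000000] = 0.000000
  V(1,-1) = exp(-r*dt) * [p_u*2.959358 + p_m*12.118418 + p_d*22.256900] = 10.608164
  V(1,+0) = exp(-r*dt) * [p_u*0.232524 + p_m*2.959358 + p_d*12.118418] = 3.087882
  V(1,+1) = exp(-r*dt) * [p_u*0.000000 + p_m*0.232524 + p_d*2.959358] = 0.422103
  V(0,+0) = exp(-r*dt) * [p_u*0.422103 + p_m*3.087882 + p_d*10.608164] = 3.077470


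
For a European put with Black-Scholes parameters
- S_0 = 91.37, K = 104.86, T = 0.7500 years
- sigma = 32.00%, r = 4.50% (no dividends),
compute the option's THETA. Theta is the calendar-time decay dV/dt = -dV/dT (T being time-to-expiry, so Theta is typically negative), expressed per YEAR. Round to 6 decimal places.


Answer: Theta = -3.372195

Derivation:
d1 = -0.2365654123; d2 = -0.5136935415
phi(d1) = 0.3879339715; exp(-qT) = 1.0000000000; exp(-rT) = 0.9668131777
Theta = -S*exp(-qT)*phi(d1)*sigma/(2*sqrt(T)) + r*K*exp(-rT)*N(-d2) - q*S*exp(-qT)*N(-d1)
N(-d1) = 0.5935030222; N(-d2) = 0.6962668659; sqrt(T) = 0.8660254038
Term 1 = -91.3700 * 1.0000000000 * 0.3879339715 * 0.3200 / (2 * 0.8660254038) = -6.5486350530
Term 2 = 0.0450 * 104.8600 * 0.9668131777 * 0.6962668659 = 3.1764400030
Term 3 = 0 (no dividend yield, q = 0)
Theta = -6.5486350530 + (3.1764400030) + (0.0000000000) = -3.372195


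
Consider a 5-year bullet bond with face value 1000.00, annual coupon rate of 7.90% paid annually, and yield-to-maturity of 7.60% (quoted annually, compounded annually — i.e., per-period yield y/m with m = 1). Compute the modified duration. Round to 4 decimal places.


Coupon per period c = face * coupon_rate / m = 79.000000
Periods per year m = 1; per-period yield y/m = 0.076000
Number of cashflows N = 5
Cashflows (t years, CF_t, discount factor 1/(1+y/m)^(m*t), PV):
  t = 1.0000: CF_t = 79.000000, DF = 0.929368, PV = 73.420074
  t = 2.0000: CF_t = 79.000000, DF = 0.863725, PV = 68.234270
  t = 3.0000: CF_t = 79.000000, DF = 0.802718, PV = 63.414749
  t = 4.0000: CF_t = 79.000000, DF = 0.746021, PV = 58.935640
  t = 5.0000: CF_t = 1079.000000, DF = 0.693328, PV = 748.100746
Price P = sum_t PV_t = 1012.105480
First compute Macaulay numerator sum_t t * PV_t:
  t * PV_t at t = 1.0000: 73.420074
  t * PV_t at t = 2.0000: 136.468540
  t * PV_t at t = 3.0000: 190.244247
  t * PV_t at t = 4.0000: 235.742561
  t * PV_t at t = 5.0000: 3740.503732
Macaulay duration D = 4376.379154 / 1012.105480 = 4.324035
Modified duration = D / (1 + y/m) = 4.324035 / (1 + 0.076000) = 4.018620

Answer: Modified duration = 4.0186


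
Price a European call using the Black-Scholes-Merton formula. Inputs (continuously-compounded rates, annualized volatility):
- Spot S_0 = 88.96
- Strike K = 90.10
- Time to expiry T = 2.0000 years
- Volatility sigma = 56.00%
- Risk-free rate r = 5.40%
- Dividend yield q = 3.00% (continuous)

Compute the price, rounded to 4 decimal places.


d1 = (ln(S/K) + (r - q + 0.5*sigma^2) * T) / (sigma * sqrt(T)) = 0.44051069
d2 = d1 - sigma * sqrt(T) = -0.35144891
exp(-rT) = 0.89762760; exp(-qT) = 0.94176453
C = S_0 * exp(-qT) * N(d1) - K * exp(-rT) * N(d2)
N(d1) = 0.67021636; N(d2) = 0.36262580
C = 88.9600 * 0.94176453 * 0.67021636 - 90.1000 * 0.89762760 * 0.36262580 = 26.8225

Answer: Price = 26.8225


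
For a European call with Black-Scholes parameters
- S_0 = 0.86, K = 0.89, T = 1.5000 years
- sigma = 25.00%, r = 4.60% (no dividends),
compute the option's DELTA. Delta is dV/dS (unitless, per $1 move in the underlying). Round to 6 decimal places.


Answer: Delta = 0.605057

Derivation:
d1 = 0.2664585202; d2 = -0.0397276976
phi(d1) = 0.3850282369; exp(-qT) = 1.0000000000; exp(-rT) = 0.9333266801
N(d1) = 0.6050569495
Delta = exp(-qT) * N(d1) = 1.0000000000 * 0.6050569495 = 0.605057


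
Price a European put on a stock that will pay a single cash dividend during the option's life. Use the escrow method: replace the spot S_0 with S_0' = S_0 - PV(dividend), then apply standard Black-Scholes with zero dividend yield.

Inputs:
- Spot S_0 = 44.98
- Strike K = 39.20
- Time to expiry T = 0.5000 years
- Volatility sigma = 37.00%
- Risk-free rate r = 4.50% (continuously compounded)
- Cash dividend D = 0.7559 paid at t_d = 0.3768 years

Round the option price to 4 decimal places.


Answer: Price = 1.9667

Derivation:
PV(D) = D * exp(-r * t_d) = 0.7559 * 0.98318694 = 0.74319101
S_0' = S_0 - PV(D) = 44.9800 - 0.74319101 = 44.23680899
d1 = (ln(S_0'/K) + (r + sigma^2/2)*T) / (sigma*sqrt(T)) = 0.67884345
d2 = d1 - sigma*sqrt(T) = 0.41721394
exp(-rT) = 0.97775124
N(-d1) = 0.24861853; N(-d2) = 0.33826096
P = K * exp(-rT) * N(-d2) - S_0' * N(-d1) = 39.2000 * 0.97775124 * 0.33826096 - 44.23680899 * 0.24861853 = 1.9667


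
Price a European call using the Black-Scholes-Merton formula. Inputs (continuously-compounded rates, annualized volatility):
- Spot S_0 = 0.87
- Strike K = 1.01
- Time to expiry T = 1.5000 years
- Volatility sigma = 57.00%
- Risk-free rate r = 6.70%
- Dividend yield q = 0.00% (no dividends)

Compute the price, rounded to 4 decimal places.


Answer: Price = 0.2222

Derivation:
d1 = (ln(S/K) + (r - q + 0.5*sigma^2) * T) / (sigma * sqrt(T)) = 0.27927421
d2 = d1 - sigma * sqrt(T) = -0.41883037
exp(-rT) = 0.90438511; exp(-qT) = 1.00000000
C = S_0 * exp(-qT) * N(d1) - K * exp(-rT) * N(d2)
N(d1) = 0.60998280; N(d2) = 0.33767005
C = 0.8700 * 1.00000000 * 0.60998280 - 1.0100 * 0.90438511 * 0.33767005 = 0.2222


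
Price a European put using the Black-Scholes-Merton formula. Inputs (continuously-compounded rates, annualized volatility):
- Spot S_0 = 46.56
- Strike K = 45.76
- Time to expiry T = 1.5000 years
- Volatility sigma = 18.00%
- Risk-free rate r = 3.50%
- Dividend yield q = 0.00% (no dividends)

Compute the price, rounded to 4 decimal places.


Answer: Price = 2.5741

Derivation:
d1 = (ln(S/K) + (r - q + 0.5*sigma^2) * T) / (sigma * sqrt(T)) = 0.42698896
d2 = d1 - sigma * sqrt(T) = 0.20653488
exp(-rT) = 0.94885432; exp(-qT) = 1.00000000
P = K * exp(-rT) * N(-d2) - S_0 * exp(-qT) * N(-d1)
N(-d1) = 0.33469369; N(-d2) = 0.41818656
P = 45.7600 * 0.94885432 * 0.41818656 - 46.5600 * 1.00000000 * 0.33469369 = 2.5741


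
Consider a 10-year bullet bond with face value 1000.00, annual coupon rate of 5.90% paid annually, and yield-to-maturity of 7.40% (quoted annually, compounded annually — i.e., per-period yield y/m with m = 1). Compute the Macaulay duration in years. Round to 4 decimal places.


Coupon per period c = face * coupon_rate / m = 59.000000
Periods per year m = 1; per-period yield y/m = 0.074000
Number of cashflows N = 10
Cashflows (t years, CF_t, discount factor 1/(1+y/m)^(m*t), PV):
  t = 1.0000: CF_t = 59.000000, DF = 0.931099, PV = 54.934823
  t = 2.0000: CF_t = 59.000000, DF = 0.866945, PV = 51.149742
  t = 3.0000: CF_t = 59.000000, DF = 0.807211, PV = 47.625458
  t = 4.0000: CF_t = 59.000000, DF = 0.751593, PV = 44.344002
  t = 5.0000: CF_t = 59.000000, DF = 0.699808, PV = 41.288643
  t = 6.0000: CF_t = 59.000000, DF = 0.651590, PV = 38.443801
  t = 7.0000: CF_t = 59.000000, DF = 0.606694, PV = 35.794973
  t = 8.0000: CF_t = 59.000000, DF = 0.564892, PV = 33.328653
  t = 9.0000: CF_t = 59.000000, DF = 0.525971, PV = 31.032265
  t = 10.0000: CF_t = 1059.000000, DF = 0.489731, PV = 518.624640
Price P = sum_t PV_t = 896.567001
Macaulay numerator sum_t t * PV_t:
  t * PV_t at t = 1.0000: 54.934823
  t * PV_t at t = 2.0000: 102.299484
  t * PV_t at t = 3.0000: 142.876375
  t * PV_t at t = 4.0000: 177.376008
  t * PV_t at t = 5.0000: 206.443213
  t * PV_t at t = 6.0000: 230.662808
  t * PV_t at t = 7.0000: 250.564813
  t * PV_t at t = 8.0000: 266.629223
  t * PV_t at t = 9.0000: 279.290388
  t * PV_t at t = 10.0000: 5186.246401
Macaulay duration D = (sum_t t * PV_t) / P = 6897.323536 / 896.567001 = 7.693037

Answer: Macaulay duration = 7.6930 years


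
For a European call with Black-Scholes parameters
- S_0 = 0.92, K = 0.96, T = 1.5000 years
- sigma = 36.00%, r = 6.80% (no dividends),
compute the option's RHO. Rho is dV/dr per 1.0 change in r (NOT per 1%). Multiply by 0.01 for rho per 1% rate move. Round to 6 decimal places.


Answer: Rho = 0.605808

Derivation:
d1 = 0.3552676091; d2 = -0.0856405446
phi(d1) = 0.3745439711; exp(-qT) = 1.0000000000; exp(-rT) = 0.9030295517
N(d2) = 0.4658760834
Rho = K*T*exp(-rT)*N(d2) = 0.9600 * 1.5000 * 0.9030295517 * 0.4658760834 = 0.605808


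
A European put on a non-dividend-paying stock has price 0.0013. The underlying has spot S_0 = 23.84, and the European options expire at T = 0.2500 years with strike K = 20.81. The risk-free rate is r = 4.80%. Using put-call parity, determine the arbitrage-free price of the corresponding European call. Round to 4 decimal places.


Answer: Call price = 3.2795

Derivation:
Put-call parity: C - P = S_0 * exp(-qT) - K * exp(-rT).
S_0 * exp(-qT) = 23.8400 * 1.00000000 = 23.84000000
K * exp(-rT) = 20.8100 * 0.98807171 = 20.56177234
C = P + S*exp(-qT) - K*exp(-rT)
C = 0.0013 + 23.84000000 - 20.56177234 = 3.2795


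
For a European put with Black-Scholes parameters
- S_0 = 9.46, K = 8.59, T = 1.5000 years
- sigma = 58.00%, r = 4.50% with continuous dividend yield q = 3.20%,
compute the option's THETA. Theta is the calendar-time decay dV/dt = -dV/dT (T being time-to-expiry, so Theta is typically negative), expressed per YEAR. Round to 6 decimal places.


Answer: Theta = -0.623639

Derivation:
d1 = 0.5184382305; d2 = -0.1919137949
phi(d1) = 0.3487752202; exp(-qT) = 0.9531337871; exp(-rT) = 0.9347277206
Theta = -S*exp(-qT)*phi(d1)*sigma/(2*sqrt(T)) + r*K*exp(-rT)*N(-d2) - q*S*exp(-qT)*N(-d1)
N(-d1) = 0.3020762734; N(-d2) = 0.5760951342; sqrt(T) = 1.2247448714
Term 1 = -9.4600 * 0.9531337871 * 0.3487752202 * 0.5800 / (2 * 1.2247448714) = -0.7446342212
Term 2 = 0.0450 * 8.5900 * 0.9347277206 * 0.5760951342 = 0.2081541180
Term 3 = -0.0320 * 9.4600 * 0.9531337871 * 0.3020762734 = -0.0871588707
Theta = -0.7446342212 + (0.2081541180) + (-0.0871588707) = -0.623639


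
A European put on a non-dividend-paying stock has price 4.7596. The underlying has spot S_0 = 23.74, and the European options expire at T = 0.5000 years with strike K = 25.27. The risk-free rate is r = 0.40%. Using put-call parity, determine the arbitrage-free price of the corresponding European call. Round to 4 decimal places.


Put-call parity: C - P = S_0 * exp(-qT) - K * exp(-rT).
S_0 * exp(-qT) = 23.7400 * 1.00000000 = 23.74000000
K * exp(-rT) = 25.2700 * 0.99800200 = 25.21951051
C = P + S*exp(-qT) - K*exp(-rT)
C = 4.7596 + 23.74000000 - 25.21951051 = 3.2801

Answer: Call price = 3.2801


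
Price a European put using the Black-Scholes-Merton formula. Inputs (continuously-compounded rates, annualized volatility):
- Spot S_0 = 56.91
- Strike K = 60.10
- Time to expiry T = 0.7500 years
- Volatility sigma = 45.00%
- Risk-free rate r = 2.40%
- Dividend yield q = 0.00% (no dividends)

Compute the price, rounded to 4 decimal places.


d1 = (ln(S/K) + (r - q + 0.5*sigma^2) * T) / (sigma * sqrt(T)) = 0.10109719
d2 = d1 - sigma * sqrt(T) = -0.28861424
exp(-rT) = 0.98216103; exp(-qT) = 1.00000000
P = K * exp(-rT) * N(-d2) - S_0 * exp(-qT) * N(-d1)
N(-d1) = 0.45973665; N(-d2) = 0.61356170
P = 60.1000 * 0.98216103 * 0.61356170 - 56.9100 * 1.00000000 * 0.45973665 = 10.0536

Answer: Price = 10.0536


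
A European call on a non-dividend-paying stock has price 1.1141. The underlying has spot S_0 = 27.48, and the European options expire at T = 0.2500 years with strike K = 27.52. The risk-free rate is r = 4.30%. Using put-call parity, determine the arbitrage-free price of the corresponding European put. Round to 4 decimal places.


Put-call parity: C - P = S_0 * exp(-qT) - K * exp(-rT).
S_0 * exp(-qT) = 27.4800 * 1.00000000 = 27.48000000
K * exp(-rT) = 27.5200 * 0.98930757 = 27.22574446
P = C - S*exp(-qT) + K*exp(-rT)
P = 1.1141 - 27.48000000 + 27.22574446 = 0.8598

Answer: Put price = 0.8598


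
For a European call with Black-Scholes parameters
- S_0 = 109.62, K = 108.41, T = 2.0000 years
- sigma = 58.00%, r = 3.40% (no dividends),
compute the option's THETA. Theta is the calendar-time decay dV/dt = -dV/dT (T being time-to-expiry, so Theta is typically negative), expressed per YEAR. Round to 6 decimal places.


d1 = 0.5065560635; d2 = -0.3136878027
phi(d1) = 0.3509055936; exp(-qT) = 1.0000000000; exp(-rT) = 0.9342604736
Theta = -S*exp(-qT)*phi(d1)*sigma/(2*sqrt(T)) - r*K*exp(-rT)*N(d2) + q*S*exp(-qT)*N(d1)
N(d1) = 0.6937668284; N(d2) = 0.3768790828; sqrt(T) = 1.4142135624
Term 1 = -109.6200 * 1.0000000000 * 0.3509055936 * 0.5800 / (2 * 1.4142135624) = -7.8879307454
Term 2 = -0.0340 * 108.4100 * 0.9342604736 * 0.3768790828 = -1.2978313810
Term 3 = 0 (no dividend yield, q = 0)
Theta = -7.8879307454 + (-1.2978313810) + (0.0000000000) = -9.185762

Answer: Theta = -9.185762


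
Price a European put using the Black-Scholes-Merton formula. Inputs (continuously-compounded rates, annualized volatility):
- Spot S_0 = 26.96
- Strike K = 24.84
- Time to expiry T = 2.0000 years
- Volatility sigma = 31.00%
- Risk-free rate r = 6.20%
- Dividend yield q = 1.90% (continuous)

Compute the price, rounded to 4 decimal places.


d1 = (ln(S/K) + (r - q + 0.5*sigma^2) * T) / (sigma * sqrt(T)) = 0.60217904
d2 = d1 - sigma * sqrt(T) = 0.16377284
exp(-rT) = 0.88337984; exp(-qT) = 0.96271294
P = K * exp(-rT) * N(-d2) - S_0 * exp(-qT) * N(-d1)
N(-d1) = 0.27352748; N(-d2) = 0.43495499
P = 24.8400 * 0.88337984 * 0.43495499 - 26.9600 * 0.96271294 * 0.27352748 = 2.4449

Answer: Price = 2.4449


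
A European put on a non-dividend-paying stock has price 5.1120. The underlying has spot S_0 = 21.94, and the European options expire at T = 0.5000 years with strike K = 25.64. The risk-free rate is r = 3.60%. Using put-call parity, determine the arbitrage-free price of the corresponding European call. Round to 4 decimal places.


Put-call parity: C - P = S_0 * exp(-qT) - K * exp(-rT).
S_0 * exp(-qT) = 21.9400 * 1.00000000 = 21.94000000
K * exp(-rT) = 25.6400 * 0.98216103 = 25.18260887
C = P + S*exp(-qT) - K*exp(-rT)
C = 5.1120 + 21.94000000 - 25.18260887 = 1.8694

Answer: Call price = 1.8694


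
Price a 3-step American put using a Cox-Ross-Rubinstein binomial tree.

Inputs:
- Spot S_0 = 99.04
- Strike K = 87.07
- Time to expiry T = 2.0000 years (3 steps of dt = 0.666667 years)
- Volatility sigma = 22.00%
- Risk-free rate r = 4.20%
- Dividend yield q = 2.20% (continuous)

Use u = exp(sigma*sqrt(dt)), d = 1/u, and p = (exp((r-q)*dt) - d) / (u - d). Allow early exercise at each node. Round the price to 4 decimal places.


Answer: Price = V(0,0) = 5.3729

Derivation:
dt = T/N = 0.666667
u = exp(sigma*sqrt(dt)) = 1.196774; d = 1/u = 0.835580
p = (exp((r-q)*dt) - d) / (u - d) = 0.492375
Discount per step: exp(-r*dt) = 0.972388
Stock lattice S(k, i) with i counting down-moves:
  k=0: S(0,0) = 99.0400
  k=1: S(1,0) = 118.5285; S(1,1) = 82.7558
  k=2: S(2,0) = 141.8517; S(2,1) = 99.0400; S(2,2) = 69.1491
  k=3: S(3,0) = 169.7644; S(3,1) = 118.5285; S(3,2) = 82.7558; S(3,3) = 57.7796
Terminal payoffs V(N, i) = max(K - S_T, 0):
  V(3,0) = 0.000000; V(3,1) = 0.000000; V(3,2) = 4.314162; V(3,3) = 29.290383
Backward induction: V(k, i) = exp(-r*dt) * [p * V(k+1, i) + (1-p) * V(k+1, i+1)]; then take max(V_cont, immediate exercise) for American.
  V(2,0) = exp(-r*dt) * [p*0.000000 + (1-p)*0.000000] = 0.000000; exercise = 0.000000; V(2,0) = max -> 0.000000
  V(2,1) = exp(-r*dt) * [p*0.000000 + (1-p)*4.314162] = 2.129508; exercise = 0.000000; V(2,1) = max -> 2.129508
  V(2,2) = exp(-r*dt) * [p*4.314162 + (1-p)*29.290383] = 16.523522; exercise = 17.920881; V(2,2) = max -> 17.920881
  V(1,0) = exp(-r*dt) * [p*0.000000 + (1-p)*2.129508] = 1.051144; exercise = 0.000000; V(1,0) = max -> 1.051144
  V(1,1) = exp(-r*dt) * [p*2.129508 + (1-p)*17.920881] = 9.865469; exercise = 4.314162; V(1,1) = max -> 9.865469
  V(0,0) = exp(-r*dt) * [p*1.051144 + (1-p)*9.865469] = 5.372948; exercise = 0.000000; V(0,0) = max -> 5.372948


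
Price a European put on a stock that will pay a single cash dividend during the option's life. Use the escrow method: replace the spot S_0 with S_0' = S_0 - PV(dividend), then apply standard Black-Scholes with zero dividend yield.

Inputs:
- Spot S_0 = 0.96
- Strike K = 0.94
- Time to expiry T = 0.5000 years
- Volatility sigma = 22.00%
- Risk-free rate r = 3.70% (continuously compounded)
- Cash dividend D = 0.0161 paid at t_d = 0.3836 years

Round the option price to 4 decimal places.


PV(D) = D * exp(-r * t_d) = 0.0161 * 0.98590705 = 0.01587310
S_0' = S_0 - PV(D) = 0.9600 - 0.01587310 = 0.94412690
d1 = (ln(S_0'/K) + (r + sigma^2/2)*T) / (sigma*sqrt(T)) = 0.22486450
d2 = d1 - sigma*sqrt(T) = 0.06930100
exp(-rT) = 0.98167007
N(-d1) = 0.41104235; N(-d2) = 0.47237501
P = K * exp(-rT) * N(-d2) - S_0' * N(-d1) = 0.9400 * 0.98167007 * 0.47237501 - 0.94412690 * 0.41104235 = 0.0478

Answer: Price = 0.0478


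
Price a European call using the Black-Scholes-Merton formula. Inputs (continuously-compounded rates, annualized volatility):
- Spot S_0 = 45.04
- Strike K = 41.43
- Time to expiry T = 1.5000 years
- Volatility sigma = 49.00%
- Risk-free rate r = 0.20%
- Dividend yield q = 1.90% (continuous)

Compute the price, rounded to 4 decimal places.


d1 = (ln(S/K) + (r - q + 0.5*sigma^2) * T) / (sigma * sqrt(T)) = 0.39678522
d2 = d1 - sigma * sqrt(T) = -0.20333976
exp(-rT) = 0.99700450; exp(-qT) = 0.97190229
C = S_0 * exp(-qT) * N(d1) - K * exp(-rT) * N(d2)
N(d1) = 0.65423708; N(d2) = 0.41943474
C = 45.0400 * 0.97190229 * 0.65423708 - 41.4300 * 0.99700450 * 0.41943474 = 11.3138

Answer: Price = 11.3138


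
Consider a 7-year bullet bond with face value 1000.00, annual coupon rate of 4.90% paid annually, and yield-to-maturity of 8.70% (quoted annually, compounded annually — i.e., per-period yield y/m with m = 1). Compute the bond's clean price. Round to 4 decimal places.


Answer: Price = 806.8073

Derivation:
Coupon per period c = face * coupon_rate / m = 49.000000
Periods per year m = 1; per-period yield y/m = 0.087000
Number of cashflows N = 7
Cashflows (t years, CF_t, discount factor 1/(1+y/m)^(m*t), PV):
  t = 1.0000: CF_t = 49.000000, DF = 0.919963, PV = 45.078197
  t = 2.0000: CF_t = 49.000000, DF = 0.846332, PV = 41.470282
  t = 3.0000: CF_t = 49.000000, DF = 0.778595, PV = 38.151134
  t = 4.0000: CF_t = 49.000000, DF = 0.716278, PV = 35.097639
  t = 5.0000: CF_t = 49.000000, DF = 0.658950, PV = 32.288536
  t = 6.0000: CF_t = 49.000000, DF = 0.606209, PV = 29.704265
  t = 7.0000: CF_t = 1049.000000, DF = 0.557690, PV = 585.017260
Price P = sum_t PV_t = 806.807314


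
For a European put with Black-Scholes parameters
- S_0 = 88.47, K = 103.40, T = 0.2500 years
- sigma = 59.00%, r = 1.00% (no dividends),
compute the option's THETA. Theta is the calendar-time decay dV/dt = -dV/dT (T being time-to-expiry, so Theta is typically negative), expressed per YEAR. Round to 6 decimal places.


d1 = -0.3726405104; d2 = -0.6676405104
phi(d1) = 0.3721832240; exp(-qT) = 1.0000000000; exp(-rT) = 0.9975031224
Theta = -S*exp(-qT)*phi(d1)*sigma/(2*sqrt(T)) + r*K*exp(-rT)*N(-d2) - q*S*exp(-qT)*N(-d1)
N(-d1) = 0.6452919910; N(-d2) = 0.7478184539; sqrt(T) = 0.5000000000
Term 1 = -88.4700 * 1.0000000000 * 0.3721832240 * 0.5900 / (2 * 0.5000000000) = -19.4269593981
Term 2 = 0.0100 * 103.4000 * 0.9975031224 * 0.7478184539 = 0.7713135850
Term 3 = 0 (no dividend yield, q = 0)
Theta = -19.4269593981 + (0.7713135850) + (0.0000000000) = -18.655646

Answer: Theta = -18.655646


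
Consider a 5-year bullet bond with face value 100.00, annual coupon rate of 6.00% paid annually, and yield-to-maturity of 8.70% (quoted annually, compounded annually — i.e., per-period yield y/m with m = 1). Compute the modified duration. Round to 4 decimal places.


Coupon per period c = face * coupon_rate / m = 6.000000
Periods per year m = 1; per-period yield y/m = 0.087000
Number of cashflows N = 5
Cashflows (t years, CF_t, discount factor 1/(1+y/m)^(m*t), PV):
  t = 1.0000: CF_t = 6.000000, DF = 0.919963, PV = 5.519779
  t = 2.0000: CF_t = 6.000000, DF = 0.846332, PV = 5.077994
  t = 3.0000: CF_t = 6.000000, DF = 0.778595, PV = 4.671567
  t = 4.0000: CF_t = 6.000000, DF = 0.716278, PV = 4.297670
  t = 5.0000: CF_t = 106.000000, DF = 0.658950, PV = 69.848671
Price P = sum_t PV_t = 89.415681
First compute Macaulay numerator sum_t t * PV_t:
  t * PV_t at t = 1.0000: 5.519779
  t * PV_t at t = 2.0000: 10.155988
  t * PV_t at t = 3.0000: 14.014702
  t * PV_t at t = 4.0000: 17.190680
  t * PV_t at t = 5.0000: 349.243353
Macaulay duration D = 396.124502 / 89.415681 = 4.430146
Modified duration = D / (1 + y/m) = 4.430146 / (1 + 0.087000) = 4.075571

Answer: Modified duration = 4.0756


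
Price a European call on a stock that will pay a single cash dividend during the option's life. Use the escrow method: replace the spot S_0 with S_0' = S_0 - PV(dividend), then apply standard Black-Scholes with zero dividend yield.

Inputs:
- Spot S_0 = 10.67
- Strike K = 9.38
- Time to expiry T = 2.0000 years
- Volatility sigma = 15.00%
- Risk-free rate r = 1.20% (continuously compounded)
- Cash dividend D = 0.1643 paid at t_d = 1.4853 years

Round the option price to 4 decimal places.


PV(D) = D * exp(-r * t_d) = 0.1643 * 0.98233430 = 0.16139753
S_0' = S_0 - PV(D) = 10.6700 - 0.16139753 = 10.50860247
d1 = (ln(S_0'/K) + (r + sigma^2/2)*T) / (sigma*sqrt(T)) = 0.75478672
d2 = d1 - sigma*sqrt(T) = 0.54265468
exp(-rT) = 0.97628571
N(d1) = 0.77481152; N(d2) = 0.70631621
C = S_0' * N(d1) - K * exp(-rT) * N(d2) = 10.50860247 * 0.77481152 - 9.3800 * 0.97628571 * 0.70631621 = 1.6741

Answer: Price = 1.6741


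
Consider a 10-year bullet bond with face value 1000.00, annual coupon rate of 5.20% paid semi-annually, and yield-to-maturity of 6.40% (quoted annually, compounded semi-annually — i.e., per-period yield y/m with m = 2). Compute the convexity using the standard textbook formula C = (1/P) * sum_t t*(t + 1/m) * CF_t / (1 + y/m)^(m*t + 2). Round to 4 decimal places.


Coupon per period c = face * coupon_rate / m = 26.000000
Periods per year m = 2; per-period yield y/m = 0.032000
Number of cashflows N = 20
Cashflows (t years, CF_t, discount factor 1/(1+y/m)^(m*t), PV):
  t = 0.5000: CF_t = 26.000000, DF = 0.968992, PV = 25.193798
  t = 1.0000: CF_t = 26.000000, DF = 0.938946, PV = 24.412595
  t = 1.5000: CF_t = 26.000000, DF = 0.909831, PV = 23.655616
  t = 2.0000: CF_t = 26.000000, DF = 0.881620, PV = 22.922108
  t = 2.5000: CF_t = 26.000000, DF = 0.854283, PV = 22.211345
  t = 3.0000: CF_t = 26.000000, DF = 0.827793, PV = 21.522621
  t = 3.5000: CF_t = 26.000000, DF = 0.802125, PV = 20.855253
  t = 4.0000: CF_t = 26.000000, DF = 0.777253, PV = 20.208579
  t = 4.5000: CF_t = 26.000000, DF = 0.753152, PV = 19.581956
  t = 5.0000: CF_t = 26.000000, DF = 0.729799, PV = 18.974764
  t = 5.5000: CF_t = 26.000000, DF = 0.707169, PV = 18.386399
  t = 6.0000: CF_t = 26.000000, DF = 0.685241, PV = 17.816278
  t = 6.5000: CF_t = 26.000000, DF = 0.663994, PV = 17.263835
  t = 7.0000: CF_t = 26.000000, DF = 0.643405, PV = 16.728523
  t = 7.5000: CF_t = 26.000000, DF = 0.623454, PV = 16.209809
  t = 8.0000: CF_t = 26.000000, DF = 0.604122, PV = 15.707179
  t = 8.5000: CF_t = 26.000000, DF = 0.585390, PV = 15.220135
  t = 9.0000: CF_t = 26.000000, DF = 0.567238, PV = 14.748192
  t = 9.5000: CF_t = 26.000000, DF = 0.549649, PV = 14.290884
  t = 10.0000: CF_t = 1026.000000, DF = 0.532606, PV = 546.453755
Price P = sum_t PV_t = 912.363625
Convexity numerator sum_t t*(t + 1/m) * CF_t / (1+y/m)^(m*t + 2):
  t = 0.5000: term = 11.827808
  t = 1.0000: term = 34.383162
  t = 1.5000: term = 66.634036
  t = 2.0000: term = 107.613107
  t = 2.5000: term = 156.414399
  t = 3.0000: term = 212.190076
  t = 3.5000: term = 274.147385
  t = 4.0000: term = 341.545746
  t = 4.5000: term = 413.693975
  t = 5.0000: term = 489.947645
  t = 5.5000: term = 569.706564
  t = 6.0000: term = 652.412379
  t = 6.5000: term = 737.546294
  t = 7.0000: term = 824.626894
  t = 7.5000: term = 913.208078
  t = 8.0000: term = 1002.877088
  t = 8.5000: term = 1093.252640
  t = 9.0000: term = 1183.983137
  t = 9.5000: term = 1274.744979
  t = 10.0000: term = 53874.508295
Convexity = (1/P) * sum = 64235.263686 / 912.363625 = 70.405332

Answer: Convexity = 70.4053
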